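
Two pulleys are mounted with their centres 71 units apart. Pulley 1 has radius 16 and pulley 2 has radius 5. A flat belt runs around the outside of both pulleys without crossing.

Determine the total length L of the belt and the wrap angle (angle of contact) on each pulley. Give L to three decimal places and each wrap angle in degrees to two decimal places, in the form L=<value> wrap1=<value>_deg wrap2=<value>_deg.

open belt: β = asin((r2−r1)/C) = asin(-11/71) = -8.9127°
wrap1 = π − 2β = 197.8254°
wrap2 = π + 2β = 162.1746°
tangent length = C·cosβ = 70.1427
L = r1·wrap1 + r2·wrap2 + 2·C·cosβ = 16·3.4527 + 5·2.8305 + 2·70.1427 = 209.6811

L=209.681 wrap1=197.83_deg wrap2=162.17_deg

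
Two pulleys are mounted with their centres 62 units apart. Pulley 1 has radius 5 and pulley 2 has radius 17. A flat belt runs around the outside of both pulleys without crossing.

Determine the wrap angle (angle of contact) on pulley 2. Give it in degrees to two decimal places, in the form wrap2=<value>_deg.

open belt: β = asin((r2−r1)/C) = asin(12/62) = 11.1599°
wrap1 = π − 2β = 157.6801°
wrap2 = π + 2β = 202.3199°

wrap2=202.32_deg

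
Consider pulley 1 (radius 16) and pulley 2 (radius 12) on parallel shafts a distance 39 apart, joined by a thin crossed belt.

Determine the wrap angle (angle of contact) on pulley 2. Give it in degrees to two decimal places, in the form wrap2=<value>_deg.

wrap2=271.77_deg

crossed belt: β = asin((r1+r2)/C) = asin(28/39) = 45.8854°
wrap1 = wrap2 = π + 2β = 271.7708°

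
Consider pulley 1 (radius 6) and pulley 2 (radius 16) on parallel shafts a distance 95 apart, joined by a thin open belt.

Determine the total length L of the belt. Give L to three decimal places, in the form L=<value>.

open belt: β = asin((r2−r1)/C) = asin(10/95) = 6.0423°
wrap1 = π − 2β = 167.9153°
wrap2 = π + 2β = 192.0847°
tangent length = C·cosβ = 94.4722
L = r1·wrap1 + r2·wrap2 + 2·C·cosβ = 6·2.9307 + 16·3.3525 + 2·94.4722 = 260.1686

L=260.169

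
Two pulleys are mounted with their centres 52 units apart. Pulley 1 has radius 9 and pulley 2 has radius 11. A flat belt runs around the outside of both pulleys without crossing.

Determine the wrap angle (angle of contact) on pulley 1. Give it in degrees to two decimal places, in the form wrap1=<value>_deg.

open belt: β = asin((r2−r1)/C) = asin(2/52) = 2.2042°
wrap1 = π − 2β = 175.5915°
wrap2 = π + 2β = 184.4085°

wrap1=175.59_deg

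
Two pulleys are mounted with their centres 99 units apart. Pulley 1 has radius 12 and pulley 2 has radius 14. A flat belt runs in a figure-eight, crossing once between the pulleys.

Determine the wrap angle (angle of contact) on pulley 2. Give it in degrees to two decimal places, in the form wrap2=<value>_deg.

crossed belt: β = asin((r1+r2)/C) = asin(26/99) = 15.2260°
wrap1 = wrap2 = π + 2β = 210.4519°

wrap2=210.45_deg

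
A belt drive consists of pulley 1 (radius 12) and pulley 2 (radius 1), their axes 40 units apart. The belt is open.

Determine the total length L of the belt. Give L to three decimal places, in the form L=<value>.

L=123.885

open belt: β = asin((r2−r1)/C) = asin(-11/40) = -15.9620°
wrap1 = π − 2β = 211.9240°
wrap2 = π + 2β = 148.0760°
tangent length = C·cosβ = 38.4578
L = r1·wrap1 + r2·wrap2 + 2·C·cosβ = 12·3.6988 + 1·2.5844 + 2·38.4578 = 123.8852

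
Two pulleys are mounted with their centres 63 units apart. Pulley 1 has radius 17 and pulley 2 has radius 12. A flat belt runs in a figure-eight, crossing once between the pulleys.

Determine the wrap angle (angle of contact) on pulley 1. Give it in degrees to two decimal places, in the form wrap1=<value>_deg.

crossed belt: β = asin((r1+r2)/C) = asin(29/63) = 27.4076°
wrap1 = wrap2 = π + 2β = 234.8152°

wrap1=234.82_deg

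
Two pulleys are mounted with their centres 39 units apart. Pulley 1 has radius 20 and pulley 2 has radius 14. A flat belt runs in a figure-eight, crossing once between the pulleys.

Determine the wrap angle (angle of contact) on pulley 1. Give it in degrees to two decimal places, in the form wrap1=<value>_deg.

crossed belt: β = asin((r1+r2)/C) = asin(34/39) = 60.6679°
wrap1 = wrap2 = π + 2β = 301.3358°

wrap1=301.34_deg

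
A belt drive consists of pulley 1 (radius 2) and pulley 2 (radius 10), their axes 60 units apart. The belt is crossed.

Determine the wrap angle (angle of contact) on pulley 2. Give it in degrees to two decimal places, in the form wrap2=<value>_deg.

crossed belt: β = asin((r1+r2)/C) = asin(12/60) = 11.5370°
wrap1 = wrap2 = π + 2β = 203.0739°

wrap2=203.07_deg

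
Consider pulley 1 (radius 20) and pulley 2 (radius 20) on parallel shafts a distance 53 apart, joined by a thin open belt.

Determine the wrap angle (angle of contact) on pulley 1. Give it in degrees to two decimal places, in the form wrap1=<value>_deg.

open belt: β = asin((r2−r1)/C) = asin(0/53) = 0.0000°
wrap1 = π − 2β = 180.0000°
wrap2 = π + 2β = 180.0000°

wrap1=180.00_deg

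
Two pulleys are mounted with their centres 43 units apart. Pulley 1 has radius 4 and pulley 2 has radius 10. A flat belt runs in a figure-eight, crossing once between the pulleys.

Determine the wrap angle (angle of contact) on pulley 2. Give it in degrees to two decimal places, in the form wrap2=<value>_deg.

wrap2=218.00_deg

crossed belt: β = asin((r1+r2)/C) = asin(14/43) = 19.0008°
wrap1 = wrap2 = π + 2β = 218.0016°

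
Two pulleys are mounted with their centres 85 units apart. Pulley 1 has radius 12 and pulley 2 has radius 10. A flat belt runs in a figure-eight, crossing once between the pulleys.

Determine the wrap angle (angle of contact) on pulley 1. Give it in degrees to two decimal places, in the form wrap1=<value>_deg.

crossed belt: β = asin((r1+r2)/C) = asin(22/85) = 15.0003°
wrap1 = wrap2 = π + 2β = 210.0005°

wrap1=210.00_deg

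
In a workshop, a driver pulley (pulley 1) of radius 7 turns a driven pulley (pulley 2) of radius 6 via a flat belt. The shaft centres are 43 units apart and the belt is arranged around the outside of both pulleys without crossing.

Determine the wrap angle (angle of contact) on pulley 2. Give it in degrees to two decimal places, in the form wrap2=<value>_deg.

wrap2=177.33_deg

open belt: β = asin((r2−r1)/C) = asin(-1/43) = -1.3326°
wrap1 = π − 2β = 182.6652°
wrap2 = π + 2β = 177.3348°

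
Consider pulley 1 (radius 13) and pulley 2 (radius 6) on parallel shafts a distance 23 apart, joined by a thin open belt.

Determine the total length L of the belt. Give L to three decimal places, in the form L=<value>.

open belt: β = asin((r2−r1)/C) = asin(-7/23) = -17.7189°
wrap1 = π − 2β = 215.4379°
wrap2 = π + 2β = 144.5621°
tangent length = C·cosβ = 21.9089
L = r1·wrap1 + r2·wrap2 + 2·C·cosβ = 13·3.7601 + 6·2.5231 + 2·21.9089 = 107.8376

L=107.838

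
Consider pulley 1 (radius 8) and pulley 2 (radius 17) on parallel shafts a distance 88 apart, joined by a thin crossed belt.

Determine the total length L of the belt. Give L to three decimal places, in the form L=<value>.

crossed belt: β = asin((r1+r2)/C) = asin(25/88) = 16.5045°
wrap1 = wrap2 = π + 2β = 213.0090°
tangent length = C·cosβ = 84.3742
L = (r1+r2)·wrap + 2·C·cosβ = 25·3.7177 + 2·84.3742 = 261.6911

L=261.691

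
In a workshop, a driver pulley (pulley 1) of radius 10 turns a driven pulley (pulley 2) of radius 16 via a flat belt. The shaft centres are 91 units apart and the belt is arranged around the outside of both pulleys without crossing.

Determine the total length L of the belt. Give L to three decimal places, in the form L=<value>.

L=264.077

open belt: β = asin((r2−r1)/C) = asin(6/91) = 3.7805°
wrap1 = π − 2β = 172.4390°
wrap2 = π + 2β = 187.5610°
tangent length = C·cosβ = 90.8020
L = r1·wrap1 + r2·wrap2 + 2·C·cosβ = 10·3.0096 + 16·3.2736 + 2·90.8020 = 264.0772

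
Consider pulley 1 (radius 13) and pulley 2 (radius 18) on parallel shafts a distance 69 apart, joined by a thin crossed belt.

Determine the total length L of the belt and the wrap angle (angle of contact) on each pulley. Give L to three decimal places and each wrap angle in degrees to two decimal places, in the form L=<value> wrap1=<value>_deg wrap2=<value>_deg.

L=249.567 wrap1=233.39_deg wrap2=233.39_deg

crossed belt: β = asin((r1+r2)/C) = asin(31/69) = 26.6972°
wrap1 = wrap2 = π + 2β = 233.3944°
tangent length = C·cosβ = 61.6441
L = (r1+r2)·wrap + 2·C·cosβ = 31·4.0735 + 2·61.6441 = 249.5668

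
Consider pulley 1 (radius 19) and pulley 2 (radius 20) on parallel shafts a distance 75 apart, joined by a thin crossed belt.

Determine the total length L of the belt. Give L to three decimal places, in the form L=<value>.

crossed belt: β = asin((r1+r2)/C) = asin(39/75) = 31.3323°
wrap1 = wrap2 = π + 2β = 242.6645°
tangent length = C·cosβ = 64.0625
L = (r1+r2)·wrap + 2·C·cosβ = 39·4.2353 + 2·64.0625 = 293.3014

L=293.301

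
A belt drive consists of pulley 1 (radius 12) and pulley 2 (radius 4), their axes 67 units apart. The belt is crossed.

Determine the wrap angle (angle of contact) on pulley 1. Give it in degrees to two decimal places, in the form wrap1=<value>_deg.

crossed belt: β = asin((r1+r2)/C) = asin(16/67) = 13.8161°
wrap1 = wrap2 = π + 2β = 207.6322°

wrap1=207.63_deg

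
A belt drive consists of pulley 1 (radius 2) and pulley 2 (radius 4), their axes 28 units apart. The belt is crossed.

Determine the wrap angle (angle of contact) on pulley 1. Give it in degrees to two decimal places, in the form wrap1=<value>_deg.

wrap1=204.75_deg

crossed belt: β = asin((r1+r2)/C) = asin(6/28) = 12.3736°
wrap1 = wrap2 = π + 2β = 204.7473°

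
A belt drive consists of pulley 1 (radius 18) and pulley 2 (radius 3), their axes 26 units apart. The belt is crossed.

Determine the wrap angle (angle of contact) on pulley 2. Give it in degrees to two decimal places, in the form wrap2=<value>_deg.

crossed belt: β = asin((r1+r2)/C) = asin(21/26) = 53.8711°
wrap1 = wrap2 = π + 2β = 287.7421°

wrap2=287.74_deg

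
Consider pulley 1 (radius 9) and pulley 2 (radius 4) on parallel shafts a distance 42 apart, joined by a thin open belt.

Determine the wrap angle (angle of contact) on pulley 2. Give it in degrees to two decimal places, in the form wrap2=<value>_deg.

open belt: β = asin((r2−r1)/C) = asin(-5/42) = -6.8371°
wrap1 = π − 2β = 193.6743°
wrap2 = π + 2β = 166.3257°

wrap2=166.33_deg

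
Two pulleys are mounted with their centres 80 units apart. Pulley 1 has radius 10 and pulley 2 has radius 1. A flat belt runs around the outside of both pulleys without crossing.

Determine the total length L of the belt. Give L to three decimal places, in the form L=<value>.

L=195.571

open belt: β = asin((r2−r1)/C) = asin(-9/80) = -6.4594°
wrap1 = π − 2β = 192.9189°
wrap2 = π + 2β = 167.0811°
tangent length = C·cosβ = 79.4921
L = r1·wrap1 + r2·wrap2 + 2·C·cosβ = 10·3.3671 + 1·2.9161 + 2·79.4921 = 195.5711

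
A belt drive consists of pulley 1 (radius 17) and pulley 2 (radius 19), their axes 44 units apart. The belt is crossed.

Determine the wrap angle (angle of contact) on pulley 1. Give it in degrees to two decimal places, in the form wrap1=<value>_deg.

crossed belt: β = asin((r1+r2)/C) = asin(36/44) = 54.9032°
wrap1 = wrap2 = π + 2β = 289.8064°

wrap1=289.81_deg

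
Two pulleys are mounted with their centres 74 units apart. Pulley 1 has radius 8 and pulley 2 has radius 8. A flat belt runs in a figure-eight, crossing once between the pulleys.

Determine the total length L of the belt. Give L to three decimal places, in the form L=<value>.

crossed belt: β = asin((r1+r2)/C) = asin(16/74) = 12.4869°
wrap1 = wrap2 = π + 2β = 204.9738°
tangent length = C·cosβ = 72.2496
L = (r1+r2)·wrap + 2·C·cosβ = 16·3.5775 + 2·72.2496 = 201.7386

L=201.739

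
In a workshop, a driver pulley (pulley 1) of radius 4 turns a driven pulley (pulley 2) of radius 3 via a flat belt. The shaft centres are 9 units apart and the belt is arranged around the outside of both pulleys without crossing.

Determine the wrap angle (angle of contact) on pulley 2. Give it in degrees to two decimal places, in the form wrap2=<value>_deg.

open belt: β = asin((r2−r1)/C) = asin(-1/9) = -6.3794°
wrap1 = π − 2β = 192.7587°
wrap2 = π + 2β = 167.2413°

wrap2=167.24_deg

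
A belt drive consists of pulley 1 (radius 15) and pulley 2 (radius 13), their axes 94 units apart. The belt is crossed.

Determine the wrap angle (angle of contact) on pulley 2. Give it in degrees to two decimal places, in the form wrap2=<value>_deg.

wrap2=214.66_deg

crossed belt: β = asin((r1+r2)/C) = asin(28/94) = 17.3299°
wrap1 = wrap2 = π + 2β = 214.6597°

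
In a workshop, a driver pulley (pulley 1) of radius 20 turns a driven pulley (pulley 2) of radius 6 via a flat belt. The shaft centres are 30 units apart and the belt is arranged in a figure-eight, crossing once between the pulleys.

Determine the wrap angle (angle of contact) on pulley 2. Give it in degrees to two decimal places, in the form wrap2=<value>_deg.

crossed belt: β = asin((r1+r2)/C) = asin(26/30) = 60.0736°
wrap1 = wrap2 = π + 2β = 300.1471°

wrap2=300.15_deg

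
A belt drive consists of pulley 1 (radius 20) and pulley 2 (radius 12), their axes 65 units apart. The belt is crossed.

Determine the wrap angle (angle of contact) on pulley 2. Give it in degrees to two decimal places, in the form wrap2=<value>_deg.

crossed belt: β = asin((r1+r2)/C) = asin(32/65) = 29.4924°
wrap1 = wrap2 = π + 2β = 238.9847°

wrap2=238.98_deg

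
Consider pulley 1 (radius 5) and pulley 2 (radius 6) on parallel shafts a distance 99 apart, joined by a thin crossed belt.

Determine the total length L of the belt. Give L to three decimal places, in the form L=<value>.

crossed belt: β = asin((r1+r2)/C) = asin(11/99) = 6.3794°
wrap1 = wrap2 = π + 2β = 192.7587°
tangent length = C·cosβ = 98.3870
L = (r1+r2)·wrap + 2·C·cosβ = 11·3.3643 + 2·98.3870 = 233.7810

L=233.781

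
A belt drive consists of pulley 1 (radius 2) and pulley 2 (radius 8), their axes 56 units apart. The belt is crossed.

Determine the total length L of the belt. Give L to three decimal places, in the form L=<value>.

L=145.206

crossed belt: β = asin((r1+r2)/C) = asin(10/56) = 10.2866°
wrap1 = wrap2 = π + 2β = 200.5731°
tangent length = C·cosβ = 55.0999
L = (r1+r2)·wrap + 2·C·cosβ = 10·3.5007 + 2·55.0999 = 145.2064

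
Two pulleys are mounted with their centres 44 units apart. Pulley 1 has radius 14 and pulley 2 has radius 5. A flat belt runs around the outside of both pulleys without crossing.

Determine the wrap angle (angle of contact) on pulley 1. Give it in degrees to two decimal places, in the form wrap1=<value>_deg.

open belt: β = asin((r2−r1)/C) = asin(-9/44) = -11.8029°
wrap1 = π − 2β = 203.6058°
wrap2 = π + 2β = 156.3942°

wrap1=203.61_deg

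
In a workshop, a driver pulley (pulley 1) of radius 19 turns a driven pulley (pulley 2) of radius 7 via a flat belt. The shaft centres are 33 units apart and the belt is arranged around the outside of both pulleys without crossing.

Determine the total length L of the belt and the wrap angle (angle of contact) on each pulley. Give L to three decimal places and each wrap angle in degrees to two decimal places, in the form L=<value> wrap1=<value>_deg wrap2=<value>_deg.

open belt: β = asin((r2−r1)/C) = asin(-12/33) = -21.3237°
wrap1 = π − 2β = 222.6474°
wrap2 = π + 2β = 137.3526°
tangent length = C·cosβ = 30.7409
L = r1·wrap1 + r2·wrap2 + 2·C·cosβ = 19·3.8859 + 7·2.3973 + 2·30.7409 = 152.0952

L=152.095 wrap1=222.65_deg wrap2=137.35_deg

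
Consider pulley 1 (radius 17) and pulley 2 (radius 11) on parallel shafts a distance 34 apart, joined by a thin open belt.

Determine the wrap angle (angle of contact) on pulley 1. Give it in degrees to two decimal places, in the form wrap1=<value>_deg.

wrap1=200.33_deg

open belt: β = asin((r2−r1)/C) = asin(-6/34) = -10.1642°
wrap1 = π − 2β = 200.3285°
wrap2 = π + 2β = 159.6715°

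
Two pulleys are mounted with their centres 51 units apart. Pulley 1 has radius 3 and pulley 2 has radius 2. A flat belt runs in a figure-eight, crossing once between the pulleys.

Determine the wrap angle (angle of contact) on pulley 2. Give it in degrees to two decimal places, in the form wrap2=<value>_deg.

wrap2=191.25_deg

crossed belt: β = asin((r1+r2)/C) = asin(5/51) = 5.6263°
wrap1 = wrap2 = π + 2β = 191.2525°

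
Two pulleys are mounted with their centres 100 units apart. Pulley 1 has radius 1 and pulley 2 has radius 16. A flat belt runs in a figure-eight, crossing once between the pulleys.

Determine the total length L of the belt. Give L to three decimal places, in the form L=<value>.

crossed belt: β = asin((r1+r2)/C) = asin(17/100) = 9.7878°
wrap1 = wrap2 = π + 2β = 199.5756°
tangent length = C·cosβ = 98.5444
L = (r1+r2)·wrap + 2·C·cosβ = 17·3.4833 + 2·98.5444 = 256.3041

L=256.304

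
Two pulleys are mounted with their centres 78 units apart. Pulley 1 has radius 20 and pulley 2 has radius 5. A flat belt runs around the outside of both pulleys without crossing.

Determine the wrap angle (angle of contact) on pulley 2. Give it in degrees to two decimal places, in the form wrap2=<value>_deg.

wrap2=157.83_deg

open belt: β = asin((r2−r1)/C) = asin(-15/78) = -11.0875°
wrap1 = π − 2β = 202.1750°
wrap2 = π + 2β = 157.8250°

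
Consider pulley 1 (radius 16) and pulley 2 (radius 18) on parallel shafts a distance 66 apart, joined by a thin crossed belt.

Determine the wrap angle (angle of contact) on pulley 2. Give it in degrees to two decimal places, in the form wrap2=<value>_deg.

wrap2=242.02_deg

crossed belt: β = asin((r1+r2)/C) = asin(34/66) = 31.0076°
wrap1 = wrap2 = π + 2β = 242.0152°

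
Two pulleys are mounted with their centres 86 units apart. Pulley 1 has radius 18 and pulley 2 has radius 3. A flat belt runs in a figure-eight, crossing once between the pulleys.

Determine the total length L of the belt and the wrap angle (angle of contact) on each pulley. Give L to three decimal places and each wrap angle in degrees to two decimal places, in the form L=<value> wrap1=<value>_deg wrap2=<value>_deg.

crossed belt: β = asin((r1+r2)/C) = asin(21/86) = 14.1337°
wrap1 = wrap2 = π + 2β = 208.2675°
tangent length = C·cosβ = 83.3966
L = (r1+r2)·wrap + 2·C·cosβ = 21·3.6350 + 2·83.3966 = 243.1273

L=243.127 wrap1=208.27_deg wrap2=208.27_deg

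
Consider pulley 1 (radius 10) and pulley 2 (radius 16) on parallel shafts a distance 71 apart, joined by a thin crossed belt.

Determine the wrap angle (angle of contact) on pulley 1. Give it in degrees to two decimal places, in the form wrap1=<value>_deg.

crossed belt: β = asin((r1+r2)/C) = asin(26/71) = 21.4813°
wrap1 = wrap2 = π + 2β = 222.9626°

wrap1=222.96_deg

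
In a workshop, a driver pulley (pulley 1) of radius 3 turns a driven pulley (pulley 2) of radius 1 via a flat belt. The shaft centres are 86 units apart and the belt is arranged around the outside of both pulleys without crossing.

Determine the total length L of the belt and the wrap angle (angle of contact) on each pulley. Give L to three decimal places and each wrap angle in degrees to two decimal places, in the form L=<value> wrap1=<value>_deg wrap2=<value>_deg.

open belt: β = asin((r2−r1)/C) = asin(-2/86) = -1.3326°
wrap1 = π − 2β = 182.6652°
wrap2 = π + 2β = 177.3348°
tangent length = C·cosβ = 85.9767
L = r1·wrap1 + r2·wrap2 + 2·C·cosβ = 3·3.1881 + 1·3.0951 + 2·85.9767 = 184.6129

L=184.613 wrap1=182.67_deg wrap2=177.33_deg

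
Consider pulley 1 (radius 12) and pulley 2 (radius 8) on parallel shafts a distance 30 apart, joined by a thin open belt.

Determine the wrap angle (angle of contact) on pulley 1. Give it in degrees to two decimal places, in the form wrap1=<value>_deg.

wrap1=195.32_deg

open belt: β = asin((r2−r1)/C) = asin(-4/30) = -7.6623°
wrap1 = π − 2β = 195.3245°
wrap2 = π + 2β = 164.6755°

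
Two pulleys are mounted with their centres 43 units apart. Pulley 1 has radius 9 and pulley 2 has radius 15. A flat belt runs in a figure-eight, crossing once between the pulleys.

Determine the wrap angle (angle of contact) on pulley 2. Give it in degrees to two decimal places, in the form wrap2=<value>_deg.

wrap2=247.85_deg

crossed belt: β = asin((r1+r2)/C) = asin(24/43) = 33.9272°
wrap1 = wrap2 = π + 2β = 247.8545°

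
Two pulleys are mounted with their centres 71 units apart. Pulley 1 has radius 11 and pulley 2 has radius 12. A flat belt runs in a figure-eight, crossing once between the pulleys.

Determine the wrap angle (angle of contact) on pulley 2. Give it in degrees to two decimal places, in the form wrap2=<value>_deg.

wrap2=217.80_deg

crossed belt: β = asin((r1+r2)/C) = asin(23/71) = 18.9016°
wrap1 = wrap2 = π + 2β = 217.8032°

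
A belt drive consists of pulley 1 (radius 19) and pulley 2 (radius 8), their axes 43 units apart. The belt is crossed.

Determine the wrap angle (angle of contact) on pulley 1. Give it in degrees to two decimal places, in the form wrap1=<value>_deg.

crossed belt: β = asin((r1+r2)/C) = asin(27/43) = 38.8959°
wrap1 = wrap2 = π + 2β = 257.7917°

wrap1=257.79_deg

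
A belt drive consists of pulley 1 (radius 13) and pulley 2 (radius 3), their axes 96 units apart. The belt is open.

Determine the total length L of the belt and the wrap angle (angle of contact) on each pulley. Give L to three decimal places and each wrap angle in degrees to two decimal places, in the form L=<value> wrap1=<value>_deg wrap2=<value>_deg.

open belt: β = asin((r2−r1)/C) = asin(-10/96) = -5.9792°
wrap1 = π − 2β = 191.9583°
wrap2 = π + 2β = 168.0417°
tangent length = C·cosβ = 95.4777
L = r1·wrap1 + r2·wrap2 + 2·C·cosβ = 13·3.3503 + 3·2.9329 + 2·95.4777 = 243.3081

L=243.308 wrap1=191.96_deg wrap2=168.04_deg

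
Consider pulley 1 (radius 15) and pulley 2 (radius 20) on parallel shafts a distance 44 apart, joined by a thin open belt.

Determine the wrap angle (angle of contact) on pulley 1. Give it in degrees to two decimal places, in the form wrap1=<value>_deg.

wrap1=166.95_deg

open belt: β = asin((r2−r1)/C) = asin(5/44) = 6.5250°
wrap1 = π − 2β = 166.9500°
wrap2 = π + 2β = 193.0500°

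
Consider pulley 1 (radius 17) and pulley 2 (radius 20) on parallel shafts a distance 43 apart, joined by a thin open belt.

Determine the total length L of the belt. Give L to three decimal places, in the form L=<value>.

L=202.448

open belt: β = asin((r2−r1)/C) = asin(3/43) = 4.0006°
wrap1 = π − 2β = 171.9987°
wrap2 = π + 2β = 188.0013°
tangent length = C·cosβ = 42.8952
L = r1·wrap1 + r2·wrap2 + 2·C·cosβ = 17·3.0019 + 20·3.2812 + 2·42.8952 = 202.4483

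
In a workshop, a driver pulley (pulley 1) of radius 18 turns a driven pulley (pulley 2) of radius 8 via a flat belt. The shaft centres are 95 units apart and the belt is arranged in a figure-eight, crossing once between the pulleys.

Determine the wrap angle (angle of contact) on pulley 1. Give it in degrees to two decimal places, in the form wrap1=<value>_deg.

wrap1=211.77_deg

crossed belt: β = asin((r1+r2)/C) = asin(26/95) = 15.8836°
wrap1 = wrap2 = π + 2β = 211.7672°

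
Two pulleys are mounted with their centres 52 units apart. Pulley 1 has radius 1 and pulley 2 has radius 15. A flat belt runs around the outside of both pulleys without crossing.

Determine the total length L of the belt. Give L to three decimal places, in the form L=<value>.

open belt: β = asin((r2−r1)/C) = asin(14/52) = 15.6185°
wrap1 = π − 2β = 148.7630°
wrap2 = π + 2β = 211.2370°
tangent length = C·cosβ = 50.0799
L = r1·wrap1 + r2·wrap2 + 2·C·cosβ = 1·2.5964 + 15·3.6868 + 2·50.0799 = 158.0580

L=158.058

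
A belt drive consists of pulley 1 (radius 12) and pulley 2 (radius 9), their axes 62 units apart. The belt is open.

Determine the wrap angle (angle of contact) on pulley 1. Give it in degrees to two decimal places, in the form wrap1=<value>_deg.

open belt: β = asin((r2−r1)/C) = asin(-3/62) = -2.7735°
wrap1 = π − 2β = 185.5469°
wrap2 = π + 2β = 174.4531°

wrap1=185.55_deg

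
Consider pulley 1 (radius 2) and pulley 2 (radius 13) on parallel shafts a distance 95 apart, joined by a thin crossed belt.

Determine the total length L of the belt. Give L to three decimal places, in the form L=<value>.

L=239.497

crossed belt: β = asin((r1+r2)/C) = asin(15/95) = 9.0847°
wrap1 = wrap2 = π + 2β = 198.1694°
tangent length = C·cosβ = 93.8083
L = (r1+r2)·wrap + 2·C·cosβ = 15·3.4587 + 2·93.8083 = 239.4973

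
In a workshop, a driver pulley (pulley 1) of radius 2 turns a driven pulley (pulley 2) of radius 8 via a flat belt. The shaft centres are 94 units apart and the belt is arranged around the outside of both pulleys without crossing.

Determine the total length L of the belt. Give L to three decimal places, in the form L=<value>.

L=219.799

open belt: β = asin((r2−r1)/C) = asin(6/94) = 3.6597°
wrap1 = π − 2β = 172.6807°
wrap2 = π + 2β = 187.3193°
tangent length = C·cosβ = 93.8083
L = r1·wrap1 + r2·wrap2 + 2·C·cosβ = 2·3.0138 + 8·3.2693 + 2·93.8083 = 219.7990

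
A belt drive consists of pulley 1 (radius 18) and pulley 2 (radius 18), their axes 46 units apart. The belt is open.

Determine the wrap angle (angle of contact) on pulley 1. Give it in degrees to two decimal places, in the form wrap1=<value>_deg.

open belt: β = asin((r2−r1)/C) = asin(0/46) = 0.0000°
wrap1 = π − 2β = 180.0000°
wrap2 = π + 2β = 180.0000°

wrap1=180.00_deg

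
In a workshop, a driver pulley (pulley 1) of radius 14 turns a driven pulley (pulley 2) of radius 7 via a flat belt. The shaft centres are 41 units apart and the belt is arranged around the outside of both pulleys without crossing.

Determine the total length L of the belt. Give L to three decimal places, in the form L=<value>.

L=149.171

open belt: β = asin((r2−r1)/C) = asin(-7/41) = -9.8304°
wrap1 = π − 2β = 199.6607°
wrap2 = π + 2β = 160.3393°
tangent length = C·cosβ = 40.3980
L = r1·wrap1 + r2·wrap2 + 2·C·cosβ = 14·3.4847 + 7·2.7984 + 2·40.3980 = 149.1715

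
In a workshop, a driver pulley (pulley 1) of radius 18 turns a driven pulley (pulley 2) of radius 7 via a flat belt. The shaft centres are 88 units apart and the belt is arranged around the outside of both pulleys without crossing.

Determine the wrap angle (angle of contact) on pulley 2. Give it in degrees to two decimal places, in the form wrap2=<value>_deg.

open belt: β = asin((r2−r1)/C) = asin(-11/88) = -7.1808°
wrap1 = π − 2β = 194.3615°
wrap2 = π + 2β = 165.6385°

wrap2=165.64_deg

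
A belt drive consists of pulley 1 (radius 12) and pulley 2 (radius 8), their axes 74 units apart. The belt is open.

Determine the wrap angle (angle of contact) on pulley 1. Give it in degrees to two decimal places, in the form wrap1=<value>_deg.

open belt: β = asin((r2−r1)/C) = asin(-4/74) = -3.0986°
wrap1 = π − 2β = 186.1972°
wrap2 = π + 2β = 173.8028°

wrap1=186.20_deg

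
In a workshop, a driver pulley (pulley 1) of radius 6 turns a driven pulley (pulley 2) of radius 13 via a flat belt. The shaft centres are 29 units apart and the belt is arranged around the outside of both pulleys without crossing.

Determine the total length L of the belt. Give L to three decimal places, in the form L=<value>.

L=119.388

open belt: β = asin((r2−r1)/C) = asin(7/29) = 13.9680°
wrap1 = π − 2β = 152.0641°
wrap2 = π + 2β = 207.9359°
tangent length = C·cosβ = 28.1425
L = r1·wrap1 + r2·wrap2 + 2·C·cosβ = 6·2.6540 + 13·3.6292 + 2·28.1425 = 119.3883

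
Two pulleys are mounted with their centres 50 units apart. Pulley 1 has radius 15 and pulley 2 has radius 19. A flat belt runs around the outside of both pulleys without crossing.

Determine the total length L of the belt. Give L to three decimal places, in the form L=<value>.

open belt: β = asin((r2−r1)/C) = asin(4/50) = 4.5886°
wrap1 = π − 2β = 170.8229°
wrap2 = π + 2β = 189.1771°
tangent length = C·cosβ = 49.8397
L = r1·wrap1 + r2·wrap2 + 2·C·cosβ = 15·2.9814 + 19·3.3018 + 2·49.8397 = 207.1343

L=207.134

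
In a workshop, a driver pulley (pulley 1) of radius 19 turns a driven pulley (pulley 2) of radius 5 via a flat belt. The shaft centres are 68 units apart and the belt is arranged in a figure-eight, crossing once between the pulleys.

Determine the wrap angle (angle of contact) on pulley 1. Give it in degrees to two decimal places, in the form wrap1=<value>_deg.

wrap1=221.33_deg

crossed belt: β = asin((r1+r2)/C) = asin(24/68) = 20.6673°
wrap1 = wrap2 = π + 2β = 221.3346°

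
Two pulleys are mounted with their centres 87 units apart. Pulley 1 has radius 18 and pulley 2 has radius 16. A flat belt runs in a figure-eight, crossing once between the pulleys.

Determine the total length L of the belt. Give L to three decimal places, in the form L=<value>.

L=294.279

crossed belt: β = asin((r1+r2)/C) = asin(34/87) = 23.0046°
wrap1 = wrap2 = π + 2β = 226.0091°
tangent length = C·cosβ = 80.0812
L = (r1+r2)·wrap + 2·C·cosβ = 34·3.9446 + 2·80.0812 = 294.2789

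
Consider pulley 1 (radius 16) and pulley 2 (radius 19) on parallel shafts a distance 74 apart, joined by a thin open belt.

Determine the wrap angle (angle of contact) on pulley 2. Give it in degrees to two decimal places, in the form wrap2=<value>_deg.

wrap2=184.65_deg

open belt: β = asin((r2−r1)/C) = asin(3/74) = 2.3234°
wrap1 = π − 2β = 175.3531°
wrap2 = π + 2β = 184.6469°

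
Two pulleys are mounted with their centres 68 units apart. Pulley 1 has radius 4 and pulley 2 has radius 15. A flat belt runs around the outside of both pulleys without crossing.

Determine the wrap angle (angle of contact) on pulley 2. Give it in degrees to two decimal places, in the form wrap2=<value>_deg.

open belt: β = asin((r2−r1)/C) = asin(11/68) = 9.3093°
wrap1 = π − 2β = 161.3813°
wrap2 = π + 2β = 198.6187°

wrap2=198.62_deg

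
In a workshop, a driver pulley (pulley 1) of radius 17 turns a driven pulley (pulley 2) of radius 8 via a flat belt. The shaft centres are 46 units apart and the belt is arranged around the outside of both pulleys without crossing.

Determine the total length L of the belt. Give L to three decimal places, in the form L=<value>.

open belt: β = asin((r2−r1)/C) = asin(-9/46) = -11.2828°
wrap1 = π − 2β = 202.5656°
wrap2 = π + 2β = 157.4344°
tangent length = C·cosβ = 45.1110
L = r1·wrap1 + r2·wrap2 + 2·C·cosβ = 17·3.5354 + 8·2.7477 + 2·45.1110 = 172.3064

L=172.306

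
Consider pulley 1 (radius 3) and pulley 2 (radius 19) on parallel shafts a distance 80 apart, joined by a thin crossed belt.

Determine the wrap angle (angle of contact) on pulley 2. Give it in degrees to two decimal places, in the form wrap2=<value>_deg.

crossed belt: β = asin((r1+r2)/C) = asin(22/80) = 15.9620°
wrap1 = wrap2 = π + 2β = 211.9240°

wrap2=211.92_deg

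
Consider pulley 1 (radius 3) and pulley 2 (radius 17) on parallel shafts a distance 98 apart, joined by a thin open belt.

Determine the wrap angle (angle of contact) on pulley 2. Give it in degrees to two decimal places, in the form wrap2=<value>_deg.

wrap2=196.43_deg

open belt: β = asin((r2−r1)/C) = asin(14/98) = 8.2132°
wrap1 = π − 2β = 163.5736°
wrap2 = π + 2β = 196.4264°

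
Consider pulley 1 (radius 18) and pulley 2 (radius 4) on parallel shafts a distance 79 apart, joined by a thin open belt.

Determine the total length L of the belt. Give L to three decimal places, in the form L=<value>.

L=229.603

open belt: β = asin((r2−r1)/C) = asin(-14/79) = -10.2076°
wrap1 = π − 2β = 200.4152°
wrap2 = π + 2β = 159.5848°
tangent length = C·cosβ = 77.7496
L = r1·wrap1 + r2·wrap2 + 2·C·cosβ = 18·3.4979 + 4·2.7853 + 2·77.7496 = 229.6026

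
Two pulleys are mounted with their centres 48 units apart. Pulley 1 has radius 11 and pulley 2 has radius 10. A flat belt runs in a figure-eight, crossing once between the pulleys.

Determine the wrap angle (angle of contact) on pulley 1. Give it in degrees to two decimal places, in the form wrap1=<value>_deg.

wrap1=231.89_deg

crossed belt: β = asin((r1+r2)/C) = asin(21/48) = 25.9445°
wrap1 = wrap2 = π + 2β = 231.8890°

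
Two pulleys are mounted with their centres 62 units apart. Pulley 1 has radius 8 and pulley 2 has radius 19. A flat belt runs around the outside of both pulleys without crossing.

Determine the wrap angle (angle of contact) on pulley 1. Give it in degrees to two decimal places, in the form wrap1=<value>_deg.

wrap1=159.56_deg

open belt: β = asin((r2−r1)/C) = asin(11/62) = 10.2195°
wrap1 = π − 2β = 159.5610°
wrap2 = π + 2β = 200.4390°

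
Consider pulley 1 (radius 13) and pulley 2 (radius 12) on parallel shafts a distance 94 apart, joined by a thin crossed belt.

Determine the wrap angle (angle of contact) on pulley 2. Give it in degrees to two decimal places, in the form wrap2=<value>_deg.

wrap2=210.85_deg

crossed belt: β = asin((r1+r2)/C) = asin(25/94) = 15.4239°
wrap1 = wrap2 = π + 2β = 210.8477°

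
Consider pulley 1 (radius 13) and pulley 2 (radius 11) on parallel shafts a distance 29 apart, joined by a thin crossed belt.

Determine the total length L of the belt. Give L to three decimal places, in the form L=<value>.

crossed belt: β = asin((r1+r2)/C) = asin(24/29) = 55.8516°
wrap1 = wrap2 = π + 2β = 291.7032°
tangent length = C·cosβ = 16.2788
L = (r1+r2)·wrap + 2·C·cosβ = 24·5.0912 + 2·16.2788 = 154.7460

L=154.746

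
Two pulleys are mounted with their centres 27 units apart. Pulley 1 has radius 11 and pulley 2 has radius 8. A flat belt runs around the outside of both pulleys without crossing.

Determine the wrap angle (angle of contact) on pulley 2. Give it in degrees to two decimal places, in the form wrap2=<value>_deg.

wrap2=167.24_deg

open belt: β = asin((r2−r1)/C) = asin(-3/27) = -6.3794°
wrap1 = π − 2β = 192.7587°
wrap2 = π + 2β = 167.2413°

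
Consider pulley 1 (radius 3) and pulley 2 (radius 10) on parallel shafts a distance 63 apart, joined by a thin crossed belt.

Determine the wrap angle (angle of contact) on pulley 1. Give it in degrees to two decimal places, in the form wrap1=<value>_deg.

crossed belt: β = asin((r1+r2)/C) = asin(13/63) = 11.9085°
wrap1 = wrap2 = π + 2β = 203.8170°

wrap1=203.82_deg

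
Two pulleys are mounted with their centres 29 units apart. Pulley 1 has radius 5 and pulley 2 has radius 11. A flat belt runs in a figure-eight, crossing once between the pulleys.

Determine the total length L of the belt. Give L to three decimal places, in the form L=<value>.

crossed belt: β = asin((r1+r2)/C) = asin(16/29) = 33.4854°
wrap1 = wrap2 = π + 2β = 246.9708°
tangent length = C·cosβ = 24.1868
L = (r1+r2)·wrap + 2·C·cosβ = 16·4.3105 + 2·24.1868 = 117.3408

L=117.341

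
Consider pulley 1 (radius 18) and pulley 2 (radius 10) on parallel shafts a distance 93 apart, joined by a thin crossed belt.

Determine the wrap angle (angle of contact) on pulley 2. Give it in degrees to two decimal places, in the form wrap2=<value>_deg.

crossed belt: β = asin((r1+r2)/C) = asin(28/93) = 17.5222°
wrap1 = wrap2 = π + 2β = 215.0444°

wrap2=215.04_deg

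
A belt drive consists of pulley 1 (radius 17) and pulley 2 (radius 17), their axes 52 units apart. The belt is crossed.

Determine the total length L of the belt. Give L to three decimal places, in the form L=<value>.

L=233.964

crossed belt: β = asin((r1+r2)/C) = asin(34/52) = 40.8322°
wrap1 = wrap2 = π + 2β = 261.6644°
tangent length = C·cosβ = 39.3446
L = (r1+r2)·wrap + 2·C·cosβ = 34·4.5669 + 2·39.3446 = 233.9641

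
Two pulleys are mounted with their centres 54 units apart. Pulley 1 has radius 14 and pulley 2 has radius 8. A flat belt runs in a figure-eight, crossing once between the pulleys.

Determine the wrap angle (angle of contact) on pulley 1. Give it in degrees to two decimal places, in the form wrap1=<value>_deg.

wrap1=228.08_deg

crossed belt: β = asin((r1+r2)/C) = asin(22/54) = 24.0421°
wrap1 = wrap2 = π + 2β = 228.0842°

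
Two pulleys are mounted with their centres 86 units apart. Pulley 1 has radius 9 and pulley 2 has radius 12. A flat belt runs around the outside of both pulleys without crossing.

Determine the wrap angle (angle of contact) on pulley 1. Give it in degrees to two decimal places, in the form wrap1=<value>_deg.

open belt: β = asin((r2−r1)/C) = asin(3/86) = 1.9991°
wrap1 = π − 2β = 176.0018°
wrap2 = π + 2β = 183.9982°

wrap1=176.00_deg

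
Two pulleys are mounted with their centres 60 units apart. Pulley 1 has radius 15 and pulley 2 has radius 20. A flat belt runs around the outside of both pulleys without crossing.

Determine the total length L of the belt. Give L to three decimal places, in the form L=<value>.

L=230.373

open belt: β = asin((r2−r1)/C) = asin(5/60) = 4.7802°
wrap1 = π − 2β = 170.4396°
wrap2 = π + 2β = 189.5604°
tangent length = C·cosβ = 59.7913
L = r1·wrap1 + r2·wrap2 + 2·C·cosβ = 15·2.9747 + 20·3.3085 + 2·59.7913 = 230.3727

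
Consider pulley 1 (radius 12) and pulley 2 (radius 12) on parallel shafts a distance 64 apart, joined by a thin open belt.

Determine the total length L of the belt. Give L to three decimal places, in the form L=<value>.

open belt: β = asin((r2−r1)/C) = asin(0/64) = 0.0000°
wrap1 = π − 2β = 180.0000°
wrap2 = π + 2β = 180.0000°
tangent length = C·cosβ = 64.0000
L = r1·wrap1 + r2·wrap2 + 2·C·cosβ = 12·3.1416 + 12·3.1416 + 2·64.0000 = 203.3982

L=203.398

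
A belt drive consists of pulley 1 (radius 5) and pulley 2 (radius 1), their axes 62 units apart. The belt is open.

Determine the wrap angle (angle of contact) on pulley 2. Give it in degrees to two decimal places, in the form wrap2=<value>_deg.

open belt: β = asin((r2−r1)/C) = asin(-4/62) = -3.6991°
wrap1 = π − 2β = 187.3981°
wrap2 = π + 2β = 172.6019°

wrap2=172.60_deg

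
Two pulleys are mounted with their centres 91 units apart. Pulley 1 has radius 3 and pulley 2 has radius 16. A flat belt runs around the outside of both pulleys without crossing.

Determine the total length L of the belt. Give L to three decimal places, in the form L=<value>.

open belt: β = asin((r2−r1)/C) = asin(13/91) = 8.2132°
wrap1 = π − 2β = 163.5736°
wrap2 = π + 2β = 196.4264°
tangent length = C·cosβ = 90.0666
L = r1·wrap1 + r2·wrap2 + 2·C·cosβ = 3·2.8549 + 16·3.4283 + 2·90.0666 = 243.5506

L=243.551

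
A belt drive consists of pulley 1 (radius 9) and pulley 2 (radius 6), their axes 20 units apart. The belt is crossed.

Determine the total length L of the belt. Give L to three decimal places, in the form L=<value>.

L=99.023

crossed belt: β = asin((r1+r2)/C) = asin(15/20) = 48.5904°
wrap1 = wrap2 = π + 2β = 277.1808°
tangent length = C·cosβ = 13.2288
L = (r1+r2)·wrap + 2·C·cosβ = 15·4.8377 + 2·13.2288 = 99.0233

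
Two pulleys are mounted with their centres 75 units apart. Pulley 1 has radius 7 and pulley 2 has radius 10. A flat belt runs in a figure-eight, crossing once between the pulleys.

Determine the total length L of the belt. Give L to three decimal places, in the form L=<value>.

crossed belt: β = asin((r1+r2)/C) = asin(17/75) = 13.1009°
wrap1 = wrap2 = π + 2β = 206.2018°
tangent length = C·cosβ = 73.0479
L = (r1+r2)·wrap + 2·C·cosβ = 17·3.5989 + 2·73.0479 = 207.2772

L=207.277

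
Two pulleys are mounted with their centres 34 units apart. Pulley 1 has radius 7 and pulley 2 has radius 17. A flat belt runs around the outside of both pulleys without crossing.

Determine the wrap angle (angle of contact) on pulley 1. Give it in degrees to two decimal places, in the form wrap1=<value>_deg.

open belt: β = asin((r2−r1)/C) = asin(10/34) = 17.1046°
wrap1 = π − 2β = 145.7907°
wrap2 = π + 2β = 214.2093°

wrap1=145.79_deg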